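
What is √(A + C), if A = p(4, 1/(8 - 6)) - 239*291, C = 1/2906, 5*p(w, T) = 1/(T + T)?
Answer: I*√14683205177270/14530 ≈ 263.72*I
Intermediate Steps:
p(w, T) = 1/(10*T) (p(w, T) = 1/(5*(T + T)) = 1/(5*((2*T))) = (1/(2*T))/5 = 1/(10*T))
C = 1/2906 ≈ 0.00034412
A = -347744/5 (A = 1/(10*(1/(8 - 6))) - 239*291 = 1/(10*(1/2)) - 69549 = 1/(10*(½)) - 69549 = (⅒)*2 - 69549 = ⅕ - 69549 = -347744/5 ≈ -69549.)
√(A + C) = √(-347744/5 + 1/2906) = √(-1010544059/14530) = I*√14683205177270/14530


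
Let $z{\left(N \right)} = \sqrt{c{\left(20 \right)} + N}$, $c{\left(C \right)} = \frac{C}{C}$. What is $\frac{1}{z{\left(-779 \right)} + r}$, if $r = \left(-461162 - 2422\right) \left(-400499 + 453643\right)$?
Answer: $- \frac{12318354048}{303483692903755972997} - \frac{i \sqrt{778}}{606967385807511945994} \approx -4.059 \cdot 10^{-11} - 4.5954 \cdot 10^{-20} i$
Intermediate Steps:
$c{\left(C \right)} = 1$
$z{\left(N \right)} = \sqrt{1 + N}$
$r = -24636708096$ ($r = \left(-463584\right) 53144 = -24636708096$)
$\frac{1}{z{\left(-779 \right)} + r} = \frac{1}{\sqrt{1 - 779} - 24636708096} = \frac{1}{\sqrt{-778} - 24636708096} = \frac{1}{i \sqrt{778} - 24636708096} = \frac{1}{-24636708096 + i \sqrt{778}}$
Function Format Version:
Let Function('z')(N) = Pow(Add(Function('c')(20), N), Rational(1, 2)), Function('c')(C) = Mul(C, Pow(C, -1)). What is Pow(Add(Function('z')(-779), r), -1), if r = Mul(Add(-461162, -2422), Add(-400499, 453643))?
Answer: Add(Rational(-12318354048, 303483692903755972997), Mul(Rational(-1, 606967385807511945994), I, Pow(778, Rational(1, 2)))) ≈ Add(-4.0590e-11, Mul(-4.5954e-20, I))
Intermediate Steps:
Function('c')(C) = 1
Function('z')(N) = Pow(Add(1, N), Rational(1, 2))
r = -24636708096 (r = Mul(-463584, 53144) = -24636708096)
Pow(Add(Function('z')(-779), r), -1) = Pow(Add(Pow(Add(1, -779), Rational(1, 2)), -24636708096), -1) = Pow(Add(Pow(-778, Rational(1, 2)), -24636708096), -1) = Pow(Add(Mul(I, Pow(778, Rational(1, 2))), -24636708096), -1) = Pow(Add(-24636708096, Mul(I, Pow(778, Rational(1, 2)))), -1)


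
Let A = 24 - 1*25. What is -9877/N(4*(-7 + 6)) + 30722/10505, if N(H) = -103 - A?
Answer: 6287737/63030 ≈ 99.758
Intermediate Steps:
A = -1 (A = 24 - 25 = -1)
N(H) = -102 (N(H) = -103 - 1*(-1) = -103 + 1 = -102)
-9877/N(4*(-7 + 6)) + 30722/10505 = -9877/(-102) + 30722/10505 = -9877*(-1/102) + 30722*(1/10505) = 581/6 + 30722/10505 = 6287737/63030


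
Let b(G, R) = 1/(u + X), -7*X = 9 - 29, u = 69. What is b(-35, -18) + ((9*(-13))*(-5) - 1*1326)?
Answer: -372716/503 ≈ -740.99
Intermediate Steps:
X = 20/7 (X = -(9 - 29)/7 = -1/7*(-20) = 20/7 ≈ 2.8571)
b(G, R) = 7/503 (b(G, R) = 1/(69 + 20/7) = 1/(503/7) = 7/503)
b(-35, -18) + ((9*(-13))*(-5) - 1*1326) = 7/503 + ((9*(-13))*(-5) - 1*1326) = 7/503 + (-117*(-5) - 1326) = 7/503 + (585 - 1326) = 7/503 - 741 = -372716/503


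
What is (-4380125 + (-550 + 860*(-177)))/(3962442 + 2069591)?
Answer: -4532895/6032033 ≈ -0.75147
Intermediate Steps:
(-4380125 + (-550 + 860*(-177)))/(3962442 + 2069591) = (-4380125 + (-550 - 152220))/6032033 = (-4380125 - 152770)*(1/6032033) = -4532895*1/6032033 = -4532895/6032033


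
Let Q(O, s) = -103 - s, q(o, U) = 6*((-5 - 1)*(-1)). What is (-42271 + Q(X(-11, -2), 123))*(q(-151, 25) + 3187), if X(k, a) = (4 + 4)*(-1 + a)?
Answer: -136967831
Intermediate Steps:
q(o, U) = 36 (q(o, U) = 6*(-6*(-1)) = 6*6 = 36)
X(k, a) = -8 + 8*a (X(k, a) = 8*(-1 + a) = -8 + 8*a)
(-42271 + Q(X(-11, -2), 123))*(q(-151, 25) + 3187) = (-42271 + (-103 - 1*123))*(36 + 3187) = (-42271 + (-103 - 123))*3223 = (-42271 - 226)*3223 = -42497*3223 = -136967831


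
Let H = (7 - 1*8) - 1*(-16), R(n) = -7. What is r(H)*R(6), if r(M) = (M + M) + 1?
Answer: -217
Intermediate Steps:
H = 15 (H = (7 - 8) + 16 = -1 + 16 = 15)
r(M) = 1 + 2*M (r(M) = 2*M + 1 = 1 + 2*M)
r(H)*R(6) = (1 + 2*15)*(-7) = (1 + 30)*(-7) = 31*(-7) = -217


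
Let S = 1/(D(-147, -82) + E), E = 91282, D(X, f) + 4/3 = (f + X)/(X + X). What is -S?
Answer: -294/26836745 ≈ -1.0955e-5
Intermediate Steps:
D(X, f) = -4/3 + (X + f)/(2*X) (D(X, f) = -4/3 + (f + X)/(X + X) = -4/3 + (X + f)/((2*X)) = -4/3 + (X + f)*(1/(2*X)) = -4/3 + (X + f)/(2*X))
S = 294/26836745 (S = 1/((-⅚ + (½)*(-82)/(-147)) + 91282) = 1/((-⅚ + (½)*(-82)*(-1/147)) + 91282) = 1/((-⅚ + 41/147) + 91282) = 1/(-163/294 + 91282) = 1/(26836745/294) = 294/26836745 ≈ 1.0955e-5)
-S = -1*294/26836745 = -294/26836745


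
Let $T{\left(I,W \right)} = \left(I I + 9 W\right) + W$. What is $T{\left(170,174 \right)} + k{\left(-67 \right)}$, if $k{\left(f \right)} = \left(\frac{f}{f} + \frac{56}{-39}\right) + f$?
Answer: $\frac{1192330}{39} \approx 30573.0$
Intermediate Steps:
$T{\left(I,W \right)} = I^{2} + 10 W$ ($T{\left(I,W \right)} = \left(I^{2} + 9 W\right) + W = I^{2} + 10 W$)
$k{\left(f \right)} = - \frac{17}{39} + f$ ($k{\left(f \right)} = \left(1 + 56 \left(- \frac{1}{39}\right)\right) + f = \left(1 - \frac{56}{39}\right) + f = - \frac{17}{39} + f$)
$T{\left(170,174 \right)} + k{\left(-67 \right)} = \left(170^{2} + 10 \cdot 174\right) - \frac{2630}{39} = \left(28900 + 1740\right) - \frac{2630}{39} = 30640 - \frac{2630}{39} = \frac{1192330}{39}$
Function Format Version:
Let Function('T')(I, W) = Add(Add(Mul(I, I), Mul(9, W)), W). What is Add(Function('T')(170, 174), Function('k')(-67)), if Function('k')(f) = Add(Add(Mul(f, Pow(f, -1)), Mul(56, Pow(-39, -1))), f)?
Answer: Rational(1192330, 39) ≈ 30573.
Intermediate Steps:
Function('T')(I, W) = Add(Pow(I, 2), Mul(10, W)) (Function('T')(I, W) = Add(Add(Pow(I, 2), Mul(9, W)), W) = Add(Pow(I, 2), Mul(10, W)))
Function('k')(f) = Add(Rational(-17, 39), f) (Function('k')(f) = Add(Add(1, Mul(56, Rational(-1, 39))), f) = Add(Add(1, Rational(-56, 39)), f) = Add(Rational(-17, 39), f))
Add(Function('T')(170, 174), Function('k')(-67)) = Add(Add(Pow(170, 2), Mul(10, 174)), Add(Rational(-17, 39), -67)) = Add(Add(28900, 1740), Rational(-2630, 39)) = Add(30640, Rational(-2630, 39)) = Rational(1192330, 39)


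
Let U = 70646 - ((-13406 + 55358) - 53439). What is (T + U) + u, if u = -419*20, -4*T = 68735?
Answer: 226277/4 ≈ 56569.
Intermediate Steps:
T = -68735/4 (T = -¼*68735 = -68735/4 ≈ -17184.)
u = -8380
U = 82133 (U = 70646 - (41952 - 53439) = 70646 - 1*(-11487) = 70646 + 11487 = 82133)
(T + U) + u = (-68735/4 + 82133) - 8380 = 259797/4 - 8380 = 226277/4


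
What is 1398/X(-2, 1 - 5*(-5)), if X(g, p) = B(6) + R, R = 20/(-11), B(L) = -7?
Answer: -15378/97 ≈ -158.54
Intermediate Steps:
R = -20/11 (R = 20*(-1/11) = -20/11 ≈ -1.8182)
X(g, p) = -97/11 (X(g, p) = -7 - 20/11 = -97/11)
1398/X(-2, 1 - 5*(-5)) = 1398/(-97/11) = 1398*(-11/97) = -15378/97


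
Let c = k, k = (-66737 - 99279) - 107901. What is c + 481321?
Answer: 207404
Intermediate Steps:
k = -273917 (k = -166016 - 107901 = -273917)
c = -273917
c + 481321 = -273917 + 481321 = 207404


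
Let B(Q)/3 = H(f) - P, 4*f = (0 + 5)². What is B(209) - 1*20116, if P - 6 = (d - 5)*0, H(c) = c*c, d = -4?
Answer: -320269/16 ≈ -20017.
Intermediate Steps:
f = 25/4 (f = (0 + 5)²/4 = (¼)*5² = (¼)*25 = 25/4 ≈ 6.2500)
H(c) = c²
P = 6 (P = 6 + (-4 - 5)*0 = 6 - 9*0 = 6 + 0 = 6)
B(Q) = 1587/16 (B(Q) = 3*((25/4)² - 1*6) = 3*(625/16 - 6) = 3*(529/16) = 1587/16)
B(209) - 1*20116 = 1587/16 - 1*20116 = 1587/16 - 20116 = -320269/16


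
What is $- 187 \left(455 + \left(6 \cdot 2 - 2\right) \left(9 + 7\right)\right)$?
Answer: $-115005$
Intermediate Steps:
$- 187 \left(455 + \left(6 \cdot 2 - 2\right) \left(9 + 7\right)\right) = - 187 \left(455 + \left(12 - 2\right) 16\right) = - 187 \left(455 + 10 \cdot 16\right) = - 187 \left(455 + 160\right) = \left(-187\right) 615 = -115005$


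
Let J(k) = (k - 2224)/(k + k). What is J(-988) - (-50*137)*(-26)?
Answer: -87980597/494 ≈ -1.7810e+5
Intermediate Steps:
J(k) = (-2224 + k)/(2*k) (J(k) = (-2224 + k)/((2*k)) = (-2224 + k)*(1/(2*k)) = (-2224 + k)/(2*k))
J(-988) - (-50*137)*(-26) = (½)*(-2224 - 988)/(-988) - (-50*137)*(-26) = (½)*(-1/988)*(-3212) - (-6850)*(-26) = 803/494 - 1*178100 = 803/494 - 178100 = -87980597/494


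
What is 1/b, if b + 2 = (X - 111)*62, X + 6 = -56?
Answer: -1/10728 ≈ -9.3214e-5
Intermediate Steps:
X = -62 (X = -6 - 56 = -62)
b = -10728 (b = -2 + (-62 - 111)*62 = -2 - 173*62 = -2 - 10726 = -10728)
1/b = 1/(-10728) = -1/10728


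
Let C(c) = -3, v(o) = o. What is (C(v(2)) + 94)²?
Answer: 8281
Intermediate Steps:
(C(v(2)) + 94)² = (-3 + 94)² = 91² = 8281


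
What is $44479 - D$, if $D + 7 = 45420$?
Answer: $-934$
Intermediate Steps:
$D = 45413$ ($D = -7 + 45420 = 45413$)
$44479 - D = 44479 - 45413 = -934$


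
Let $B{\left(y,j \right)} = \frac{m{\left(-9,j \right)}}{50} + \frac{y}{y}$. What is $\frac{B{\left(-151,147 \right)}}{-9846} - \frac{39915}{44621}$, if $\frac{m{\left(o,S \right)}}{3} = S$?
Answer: $- \frac{19672063411}{21966918300} \approx -0.89553$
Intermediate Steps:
$m{\left(o,S \right)} = 3 S$
$B{\left(y,j \right)} = 1 + \frac{3 j}{50}$ ($B{\left(y,j \right)} = \frac{3 j}{50} + \frac{y}{y} = 3 j \frac{1}{50} + 1 = \frac{3 j}{50} + 1 = 1 + \frac{3 j}{50}$)
$\frac{B{\left(-151,147 \right)}}{-9846} - \frac{39915}{44621} = \frac{1 + \frac{3}{50} \cdot 147}{-9846} - \frac{39915}{44621} = \left(1 + \frac{441}{50}\right) \left(- \frac{1}{9846}\right) - \frac{39915}{44621} = \frac{491}{50} \left(- \frac{1}{9846}\right) - \frac{39915}{44621} = - \frac{491}{492300} - \frac{39915}{44621} = - \frac{19672063411}{21966918300}$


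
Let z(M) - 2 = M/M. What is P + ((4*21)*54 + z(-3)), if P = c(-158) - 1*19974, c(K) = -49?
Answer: -15484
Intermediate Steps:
z(M) = 3 (z(M) = 2 + M/M = 2 + 1 = 3)
P = -20023 (P = -49 - 1*19974 = -49 - 19974 = -20023)
P + ((4*21)*54 + z(-3)) = -20023 + ((4*21)*54 + 3) = -20023 + (84*54 + 3) = -20023 + (4536 + 3) = -20023 + 4539 = -15484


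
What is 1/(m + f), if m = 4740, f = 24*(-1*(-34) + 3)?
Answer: 1/5628 ≈ 0.00017768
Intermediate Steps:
f = 888 (f = 24*(34 + 3) = 24*37 = 888)
1/(m + f) = 1/(4740 + 888) = 1/5628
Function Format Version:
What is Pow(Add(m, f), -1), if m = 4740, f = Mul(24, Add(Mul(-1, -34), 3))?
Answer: Rational(1, 5628) ≈ 0.00017768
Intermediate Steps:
f = 888 (f = Mul(24, Add(34, 3)) = Mul(24, 37) = 888)
Pow(Add(m, f), -1) = Pow(Add(4740, 888), -1) = Pow(5628, -1) = Rational(1, 5628)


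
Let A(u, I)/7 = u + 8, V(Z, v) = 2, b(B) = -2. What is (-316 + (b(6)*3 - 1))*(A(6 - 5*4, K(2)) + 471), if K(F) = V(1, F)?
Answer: -138567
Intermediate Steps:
K(F) = 2
A(u, I) = 56 + 7*u (A(u, I) = 7*(u + 8) = 7*(8 + u) = 56 + 7*u)
(-316 + (b(6)*3 - 1))*(A(6 - 5*4, K(2)) + 471) = (-316 + (-2*3 - 1))*((56 + 7*(6 - 5*4)) + 471) = (-316 + (-6 - 1))*((56 + 7*(6 - 20)) + 471) = (-316 - 7)*((56 + 7*(-14)) + 471) = -323*((56 - 98) + 471) = -323*(-42 + 471) = -323*429 = -138567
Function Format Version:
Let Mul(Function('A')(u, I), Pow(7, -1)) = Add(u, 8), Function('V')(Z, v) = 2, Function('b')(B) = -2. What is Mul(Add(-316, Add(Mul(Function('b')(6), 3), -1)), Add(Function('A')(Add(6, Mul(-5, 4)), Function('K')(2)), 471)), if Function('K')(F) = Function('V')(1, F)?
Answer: -138567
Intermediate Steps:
Function('K')(F) = 2
Function('A')(u, I) = Add(56, Mul(7, u)) (Function('A')(u, I) = Mul(7, Add(u, 8)) = Mul(7, Add(8, u)) = Add(56, Mul(7, u)))
Mul(Add(-316, Add(Mul(Function('b')(6), 3), -1)), Add(Function('A')(Add(6, Mul(-5, 4)), Function('K')(2)), 471)) = Mul(Add(-316, Add(Mul(-2, 3), -1)), Add(Add(56, Mul(7, Add(6, Mul(-5, 4)))), 471)) = Mul(Add(-316, Add(-6, -1)), Add(Add(56, Mul(7, Add(6, -20))), 471)) = Mul(Add(-316, -7), Add(Add(56, Mul(7, -14)), 471)) = Mul(-323, Add(Add(56, -98), 471)) = Mul(-323, Add(-42, 471)) = Mul(-323, 429) = -138567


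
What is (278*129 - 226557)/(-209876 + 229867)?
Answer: -190695/19991 ≈ -9.5390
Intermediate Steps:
(278*129 - 226557)/(-209876 + 229867) = (35862 - 226557)/19991 = -190695*1/19991 = -190695/19991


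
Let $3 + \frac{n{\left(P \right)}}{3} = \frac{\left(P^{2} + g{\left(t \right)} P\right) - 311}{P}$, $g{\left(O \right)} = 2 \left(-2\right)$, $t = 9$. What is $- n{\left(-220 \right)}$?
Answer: $\frac{148887}{220} \approx 676.76$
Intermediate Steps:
$g{\left(O \right)} = -4$
$n{\left(P \right)} = -9 + \frac{3 \left(-311 + P^{2} - 4 P\right)}{P}$ ($n{\left(P \right)} = -9 + 3 \frac{\left(P^{2} - 4 P\right) - 311}{P} = -9 + 3 \frac{-311 + P^{2} - 4 P}{P} = -9 + \frac{3 \left(-311 + P^{2} - 4 P\right)}{P}$)
$- n{\left(-220 \right)} = - (-21 - \frac{933}{-220} + 3 \left(-220\right)) = - (-21 - - \frac{933}{220} - 660) = - (-21 + \frac{933}{220} - 660) = \left(-1\right) \left(- \frac{148887}{220}\right) = \frac{148887}{220}$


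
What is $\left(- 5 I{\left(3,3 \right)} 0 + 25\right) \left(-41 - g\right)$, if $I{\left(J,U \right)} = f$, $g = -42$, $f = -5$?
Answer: $25$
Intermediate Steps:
$I{\left(J,U \right)} = -5$
$\left(- 5 I{\left(3,3 \right)} 0 + 25\right) \left(-41 - g\right) = \left(\left(-5\right) \left(-5\right) 0 + 25\right) \left(-41 - -42\right) = \left(25 \cdot 0 + 25\right) \left(-41 + 42\right) = \left(0 + 25\right) 1 = 25 \cdot 1 = 25$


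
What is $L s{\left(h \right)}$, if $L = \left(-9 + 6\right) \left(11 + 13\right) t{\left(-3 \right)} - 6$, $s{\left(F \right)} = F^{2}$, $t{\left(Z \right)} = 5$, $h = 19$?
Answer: $-132126$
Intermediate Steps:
$L = -366$ ($L = \left(-9 + 6\right) \left(11 + 13\right) 5 - 6 = \left(-3\right) 24 \cdot 5 - 6 = \left(-72\right) 5 - 6 = -360 - 6 = -366$)
$L s{\left(h \right)} = - 366 \cdot 19^{2} = \left(-366\right) 361 = -132126$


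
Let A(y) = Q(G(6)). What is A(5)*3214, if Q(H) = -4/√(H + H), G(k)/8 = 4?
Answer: -1607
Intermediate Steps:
G(k) = 32 (G(k) = 8*4 = 32)
Q(H) = -2*√2/√H (Q(H) = -4*√2/(2*√H) = -2*√2/√H)
A(y) = -½ (A(y) = -2*√2/√32 = -2*√2*√2/8 = -½)
A(5)*3214 = -½*3214 = -1607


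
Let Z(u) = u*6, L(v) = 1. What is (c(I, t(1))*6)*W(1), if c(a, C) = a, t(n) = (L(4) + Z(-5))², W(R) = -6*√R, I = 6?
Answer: -216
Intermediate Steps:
Z(u) = 6*u
t(n) = 841 (t(n) = (1 + 6*(-5))² = (1 - 30)² = (-29)² = 841)
(c(I, t(1))*6)*W(1) = (6*6)*(-6*√1) = 36*(-6*1) = 36*(-6) = -216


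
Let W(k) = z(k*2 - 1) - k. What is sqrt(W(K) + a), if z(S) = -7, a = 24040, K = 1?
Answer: 4*sqrt(1502) ≈ 155.02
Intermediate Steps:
W(k) = -7 - k
sqrt(W(K) + a) = sqrt((-7 - 1*1) + 24040) = sqrt((-7 - 1) + 24040) = sqrt(-8 + 24040) = sqrt(24032) = 4*sqrt(1502)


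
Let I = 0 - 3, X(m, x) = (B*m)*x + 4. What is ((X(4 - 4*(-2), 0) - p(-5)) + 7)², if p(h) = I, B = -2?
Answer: 196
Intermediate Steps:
X(m, x) = 4 - 2*m*x (X(m, x) = (-2*m)*x + 4 = -2*m*x + 4 = 4 - 2*m*x)
I = -3
p(h) = -3
((X(4 - 4*(-2), 0) - p(-5)) + 7)² = (((4 - 2*(4 - 4*(-2))*0) - 1*(-3)) + 7)² = (((4 - 2*(4 + 8)*0) + 3) + 7)² = (((4 - 2*12*0) + 3) + 7)² = (((4 + 0) + 3) + 7)² = ((4 + 3) + 7)² = (7 + 7)² = 14² = 196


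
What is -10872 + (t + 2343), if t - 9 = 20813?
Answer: 12293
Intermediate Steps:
t = 20822 (t = 9 + 20813 = 20822)
-10872 + (t + 2343) = -10872 + (20822 + 2343) = -10872 + 23165 = 12293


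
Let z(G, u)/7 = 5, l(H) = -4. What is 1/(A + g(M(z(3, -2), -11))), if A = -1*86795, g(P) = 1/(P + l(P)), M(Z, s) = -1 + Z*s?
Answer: -390/33850051 ≈ -1.1521e-5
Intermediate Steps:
z(G, u) = 35 (z(G, u) = 7*5 = 35)
g(P) = 1/(-4 + P) (g(P) = 1/(P - 4) = 1/(-4 + P))
A = -86795
1/(A + g(M(z(3, -2), -11))) = 1/(-86795 + 1/(-4 + (-1 + 35*(-11)))) = 1/(-86795 + 1/(-4 + (-1 - 385))) = 1/(-86795 + 1/(-4 - 386)) = 1/(-86795 + 1/(-390)) = 1/(-86795 - 1/390) = 1/(-33850051/390) = -390/33850051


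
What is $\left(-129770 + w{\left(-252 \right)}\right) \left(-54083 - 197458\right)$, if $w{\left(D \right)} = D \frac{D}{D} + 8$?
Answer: $32703851574$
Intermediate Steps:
$w{\left(D \right)} = 8 + D$ ($w{\left(D \right)} = D 1 + 8 = D + 8 = 8 + D$)
$\left(-129770 + w{\left(-252 \right)}\right) \left(-54083 - 197458\right) = \left(-129770 + \left(8 - 252\right)\right) \left(-54083 - 197458\right) = \left(-129770 - 244\right) \left(-251541\right) = \left(-130014\right) \left(-251541\right) = 32703851574$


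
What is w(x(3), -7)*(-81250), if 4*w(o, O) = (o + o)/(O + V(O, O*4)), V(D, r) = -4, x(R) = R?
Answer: 121875/11 ≈ 11080.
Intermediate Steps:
w(o, O) = o/(2*(-4 + O)) (w(o, O) = ((o + o)/(O - 4))/4 = ((2*o)/(-4 + O))/4 = (2*o/(-4 + O))/4 = o/(2*(-4 + O)))
w(x(3), -7)*(-81250) = ((½)*3/(-4 - 7))*(-81250) = ((½)*3/(-11))*(-81250) = ((½)*3*(-1/11))*(-81250) = -3/22*(-81250) = 121875/11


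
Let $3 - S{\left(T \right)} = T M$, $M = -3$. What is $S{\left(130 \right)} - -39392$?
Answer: $39785$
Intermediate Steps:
$S{\left(T \right)} = 3 + 3 T$ ($S{\left(T \right)} = 3 - T \left(-3\right) = 3 - - 3 T = 3 + 3 T$)
$S{\left(130 \right)} - -39392 = \left(3 + 3 \cdot 130\right) - -39392 = \left(3 + 390\right) + 39392 = 393 + 39392 = 39785$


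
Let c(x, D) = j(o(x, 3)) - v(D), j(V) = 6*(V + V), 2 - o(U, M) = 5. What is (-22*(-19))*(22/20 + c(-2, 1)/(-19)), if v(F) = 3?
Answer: 6589/5 ≈ 1317.8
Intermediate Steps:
o(U, M) = -3 (o(U, M) = 2 - 1*5 = 2 - 5 = -3)
j(V) = 12*V (j(V) = 6*(2*V) = 12*V)
c(x, D) = -39 (c(x, D) = 12*(-3) - 1*3 = -36 - 3 = -39)
(-22*(-19))*(22/20 + c(-2, 1)/(-19)) = (-22*(-19))*(22/20 - 39/(-19)) = 418*(22*(1/20) - 39*(-1/19)) = 418*(11/10 + 39/19) = 418*(599/190) = 6589/5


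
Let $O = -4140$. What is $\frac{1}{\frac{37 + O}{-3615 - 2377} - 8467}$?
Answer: $- \frac{5992}{50730161} \approx -0.00011812$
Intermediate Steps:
$\frac{1}{\frac{37 + O}{-3615 - 2377} - 8467} = \frac{1}{\frac{37 - 4140}{-3615 - 2377} - 8467} = \frac{1}{- \frac{4103}{-5992} - 8467} = \frac{1}{\left(-4103\right) \left(- \frac{1}{5992}\right) - 8467} = \frac{1}{\frac{4103}{5992} - 8467} = \frac{1}{- \frac{50730161}{5992}} = - \frac{5992}{50730161}$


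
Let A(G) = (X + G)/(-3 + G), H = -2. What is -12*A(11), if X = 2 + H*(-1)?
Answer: -45/2 ≈ -22.500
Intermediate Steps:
X = 4 (X = 2 - 2*(-1) = 2 + 2 = 4)
A(G) = (4 + G)/(-3 + G)
-12*A(11) = -12*(4 + 11)/(-3 + 11) = -12*15/8 = -45/2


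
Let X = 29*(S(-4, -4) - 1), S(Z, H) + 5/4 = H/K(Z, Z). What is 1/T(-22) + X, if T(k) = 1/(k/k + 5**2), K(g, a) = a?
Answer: -41/4 ≈ -10.250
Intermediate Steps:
T(k) = 1/26 (T(k) = 1/(1 + 25) = 1/26)
S(Z, H) = -5/4 + H/Z
X = -145/4 (X = 29*((-5/4 - 4/(-4)) - 1) = 29*((-5/4 - 4*(-1/4)) - 1) = 29*((-5/4 + 1) - 1) = 29*(-1/4 - 1) = 29*(-5/4) = -145/4 ≈ -36.250)
1/T(-22) + X = 1/(1/26) - 145/4 = 26 - 145/4 = -41/4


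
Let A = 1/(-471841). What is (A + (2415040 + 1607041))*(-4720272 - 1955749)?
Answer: -12669637299634263520/471841 ≈ -2.6851e+13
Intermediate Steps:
A = -1/471841 ≈ -2.1194e-6
(A + (2415040 + 1607041))*(-4720272 - 1955749) = (-1/471841 + (2415040 + 1607041))*(-4720272 - 1955749) = (-1/471841 + 4022081)*(-6676021) = (1897782721120/471841)*(-6676021) = -12669637299634263520/471841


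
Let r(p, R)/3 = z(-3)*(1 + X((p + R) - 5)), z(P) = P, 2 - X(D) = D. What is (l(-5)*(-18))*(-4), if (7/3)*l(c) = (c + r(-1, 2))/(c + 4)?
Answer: 14688/7 ≈ 2098.3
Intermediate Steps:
X(D) = 2 - D
r(p, R) = -72 + 9*R + 9*p (r(p, R) = 3*(-3*(1 + (2 - ((p + R) - 5)))) = 3*(-3*(1 + (2 - ((R + p) - 5)))) = 3*(-3*(1 + (2 - (-5 + R + p)))) = 3*(-3*(1 + (2 + (5 - R - p)))) = 3*(-3*(1 + (7 - R - p))) = 3*(-3*(8 - R - p)) = 3*(-24 + 3*R + 3*p) = -72 + 9*R + 9*p)
l(c) = 3*(-63 + c)/(7*(4 + c)) (l(c) = 3*((c + (-72 + 9*2 + 9*(-1)))/(c + 4))/7 = 3*((c + (-72 + 18 - 9))/(4 + c))/7 = 3*((c - 63)/(4 + c))/7 = 3*((-63 + c)/(4 + c))/7 = 3*(-63 + c)/(7*(4 + c)))
(l(-5)*(-18))*(-4) = ((3*(-63 - 5)/(7*(4 - 5)))*(-18))*(-4) = (((3/7)*(-68)/(-1))*(-18))*(-4) = (((3/7)*(-1)*(-68))*(-18))*(-4) = ((204/7)*(-18))*(-4) = -3672/7*(-4) = 14688/7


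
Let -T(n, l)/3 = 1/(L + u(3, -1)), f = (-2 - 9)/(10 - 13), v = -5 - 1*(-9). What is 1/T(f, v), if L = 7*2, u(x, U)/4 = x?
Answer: -26/3 ≈ -8.6667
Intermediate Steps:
u(x, U) = 4*x
L = 14
v = 4 (v = -5 + 9 = 4)
f = 11/3 (f = -11/(-3) = -11*(-⅓) = 11/3 ≈ 3.6667)
T(n, l) = -3/26 (T(n, l) = -3/(14 + 4*3) = -3/(14 + 12) = -3/26)
1/T(f, v) = 1/(-3/26) = -26/3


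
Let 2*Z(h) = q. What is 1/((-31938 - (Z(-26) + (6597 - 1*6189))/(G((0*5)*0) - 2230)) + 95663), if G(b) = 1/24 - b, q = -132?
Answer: 53519/3410506483 ≈ 1.5692e-5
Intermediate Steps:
G(b) = 1/24 - b
Z(h) = -66 (Z(h) = (1/2)*(-132) = -66)
1/((-31938 - (Z(-26) + (6597 - 1*6189))/(G((0*5)*0) - 2230)) + 95663) = 1/((-31938 - (-66 + (6597 - 1*6189))/((1/24 - 0*5*0) - 2230)) + 95663) = 1/((-31938 - (-66 + (6597 - 6189))/((1/24 - 0*0) - 2230)) + 95663) = 1/((-31938 - (-66 + 408)/((1/24 - 1*0) - 2230)) + 95663) = 1/((-31938 - 342/((1/24 + 0) - 2230)) + 95663) = 1/((-31938 - 342/(1/24 - 2230)) + 95663) = 1/((-31938 - 342/(-53519/24)) + 95663) = 1/((-31938 - 342*(-24)/53519) + 95663) = 1/((-31938 - 1*(-8208/53519)) + 95663) = 1/((-31938 + 8208/53519) + 95663) = 1/(-1709281614/53519 + 95663) = 1/(3410506483/53519) = 53519/3410506483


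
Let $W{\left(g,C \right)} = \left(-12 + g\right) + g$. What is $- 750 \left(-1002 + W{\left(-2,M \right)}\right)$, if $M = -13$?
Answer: $763500$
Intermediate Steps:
$W{\left(g,C \right)} = -12 + 2 g$
$- 750 \left(-1002 + W{\left(-2,M \right)}\right) = - 750 \left(-1002 + \left(-12 + 2 \left(-2\right)\right)\right) = - 750 \left(-1002 - 16\right) = \left(-750\right) \left(-1018\right) = 763500$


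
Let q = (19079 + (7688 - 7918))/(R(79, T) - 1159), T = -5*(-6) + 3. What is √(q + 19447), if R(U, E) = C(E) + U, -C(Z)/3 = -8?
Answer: √150459342/88 ≈ 139.39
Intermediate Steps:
C(Z) = 24 (C(Z) = -3*(-8) = 24)
T = 33 (T = 30 + 3 = 33)
R(U, E) = 24 + U
q = -6283/352 (q = (19079 + (7688 - 7918))/((24 + 79) - 1159) = (19079 - 230)/(103 - 1159) = 18849/(-1056) = 18849*(-1/1056) = -6283/352 ≈ -17.849)
√(q + 19447) = √(-6283/352 + 19447) = √(6839061/352) = √150459342/88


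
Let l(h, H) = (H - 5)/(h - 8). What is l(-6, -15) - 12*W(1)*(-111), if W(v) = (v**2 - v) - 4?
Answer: -37286/7 ≈ -5326.6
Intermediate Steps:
W(v) = -4 + v**2 - v
l(h, H) = (-5 + H)/(-8 + h)
l(-6, -15) - 12*W(1)*(-111) = (-5 - 15)/(-8 - 6) - 12*(-4 + 1**2 - 1*1)*(-111) = -20/(-14) - 12*(-4 + 1 - 1)*(-111) = -1/14*(-20) - 12*(-4)*(-111) = 10/7 + 48*(-111) = 10/7 - 5328 = -37286/7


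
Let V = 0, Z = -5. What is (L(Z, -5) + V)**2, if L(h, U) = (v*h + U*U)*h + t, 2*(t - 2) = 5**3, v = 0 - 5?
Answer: 137641/4 ≈ 34410.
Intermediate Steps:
v = -5
t = 129/2 (t = 2 + (1/2)*5**3 = 2 + (1/2)*125 = 2 + 125/2 = 129/2 ≈ 64.500)
L(h, U) = 129/2 + h*(U**2 - 5*h) (L(h, U) = (-5*h + U*U)*h + 129/2 = (-5*h + U**2)*h + 129/2 = (U**2 - 5*h)*h + 129/2 = h*(U**2 - 5*h) + 129/2 = 129/2 + h*(U**2 - 5*h))
(L(Z, -5) + V)**2 = ((129/2 - 5*(-5)**2 - 5*(-5)**2) + 0)**2 = ((129/2 - 5*25 - 5*25) + 0)**2 = ((129/2 - 125 - 125) + 0)**2 = (-371/2 + 0)**2 = (-371/2)**2 = 137641/4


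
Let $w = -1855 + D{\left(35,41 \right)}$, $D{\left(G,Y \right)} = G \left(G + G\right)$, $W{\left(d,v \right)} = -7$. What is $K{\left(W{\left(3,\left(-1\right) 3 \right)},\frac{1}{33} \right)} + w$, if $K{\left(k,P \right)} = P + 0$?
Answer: $\frac{19636}{33} \approx 595.03$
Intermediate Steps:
$D{\left(G,Y \right)} = 2 G^{2}$ ($D{\left(G,Y \right)} = G 2 G = 2 G^{2}$)
$K{\left(k,P \right)} = P$
$w = 595$ ($w = -1855 + 2 \cdot 35^{2} = -1855 + 2 \cdot 1225 = -1855 + 2450 = 595$)
$K{\left(W{\left(3,\left(-1\right) 3 \right)},\frac{1}{33} \right)} + w = \frac{1}{33} + 595 = \frac{19636}{33}$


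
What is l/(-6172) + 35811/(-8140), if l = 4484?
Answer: -64381313/12560020 ≈ -5.1259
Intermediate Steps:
l/(-6172) + 35811/(-8140) = 4484/(-6172) + 35811/(-8140) = 4484*(-1/6172) + 35811*(-1/8140) = -1121/1543 - 35811/8140 = -64381313/12560020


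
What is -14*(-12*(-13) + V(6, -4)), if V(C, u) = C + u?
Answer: -2212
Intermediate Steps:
-14*(-12*(-13) + V(6, -4)) = -14*(-12*(-13) + (6 - 4)) = -14*(156 + 2) = -14*158 = -2212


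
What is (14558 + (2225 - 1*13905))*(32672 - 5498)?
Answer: 78206772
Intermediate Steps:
(14558 + (2225 - 1*13905))*(32672 - 5498) = (14558 + (2225 - 13905))*27174 = (14558 - 11680)*27174 = 2878*27174 = 78206772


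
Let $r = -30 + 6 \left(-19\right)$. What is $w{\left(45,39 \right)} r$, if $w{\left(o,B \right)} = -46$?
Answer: $6624$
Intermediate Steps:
$r = -144$ ($r = -30 - 114 = -144$)
$w{\left(45,39 \right)} r = \left(-46\right) \left(-144\right) = 6624$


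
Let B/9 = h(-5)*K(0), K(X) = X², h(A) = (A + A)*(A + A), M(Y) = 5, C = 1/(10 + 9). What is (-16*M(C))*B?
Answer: 0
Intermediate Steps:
C = 1/19 ≈ 0.052632
h(A) = 4*A² (h(A) = (2*A)*(2*A) = 4*A²)
B = 0 (B = 9*((4*(-5)²)*0²) = 9*((4*25)*0) = 9*(100*0) = 9*0 = 0)
(-16*M(C))*B = -16*5*0 = -80*0 = 0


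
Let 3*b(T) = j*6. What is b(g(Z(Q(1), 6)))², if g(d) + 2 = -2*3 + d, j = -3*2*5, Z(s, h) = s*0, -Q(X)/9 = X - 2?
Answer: 3600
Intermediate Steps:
Q(X) = 18 - 9*X (Q(X) = -9*(X - 2) = -9*(-2 + X) = 18 - 9*X)
Z(s, h) = 0
j = -30 (j = -6*5 = -30)
g(d) = -8 + d (g(d) = -2 + (-2*3 + d) = -2 + (-6 + d) = -8 + d)
b(T) = -60 (b(T) = (-30*6)/3 = (⅓)*(-180) = -60)
b(g(Z(Q(1), 6)))² = (-60)² = 3600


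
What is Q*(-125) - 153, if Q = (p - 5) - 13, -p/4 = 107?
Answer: 55597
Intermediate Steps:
p = -428 (p = -4*107 = -428)
Q = -446 (Q = (-428 - 5) - 13 = -433 - 13 = -446)
Q*(-125) - 153 = -446*(-125) - 153 = 55750 - 153 = 55597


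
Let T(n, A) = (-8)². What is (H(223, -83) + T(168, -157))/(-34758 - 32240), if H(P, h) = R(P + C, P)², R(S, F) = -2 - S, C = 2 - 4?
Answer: -49793/66998 ≈ -0.74320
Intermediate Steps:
C = -2
T(n, A) = 64
H(P, h) = P² (H(P, h) = (-2 - (P - 2))² = (-2 - (-2 + P))² = (-2 + (2 - P))² = (-P)² = P²)
(H(223, -83) + T(168, -157))/(-34758 - 32240) = (223² + 64)/(-34758 - 32240) = (49729 + 64)/(-66998) = 49793*(-1/66998) = -49793/66998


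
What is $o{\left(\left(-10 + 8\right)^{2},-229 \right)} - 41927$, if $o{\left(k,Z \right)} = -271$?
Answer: $-42198$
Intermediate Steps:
$o{\left(\left(-10 + 8\right)^{2},-229 \right)} - 41927 = -271 - 41927 = -42198$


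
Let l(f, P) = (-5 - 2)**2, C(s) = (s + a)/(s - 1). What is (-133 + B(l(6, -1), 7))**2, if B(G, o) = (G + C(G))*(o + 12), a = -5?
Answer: 95746225/144 ≈ 6.6490e+5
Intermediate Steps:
C(s) = (-5 + s)/(-1 + s) (C(s) = (s - 5)/(s - 1) = (-5 + s)/(-1 + s))
l(f, P) = 49 (l(f, P) = (-7)**2 = 49)
B(G, o) = (12 + o)*(G + (-5 + G)/(-1 + G)) (B(G, o) = (G + (-5 + G)/(-1 + G))*(o + 12) = (G + (-5 + G)/(-1 + G))*(12 + o) = (12 + o)*(G + (-5 + G)/(-1 + G)))
(-133 + B(l(6, -1), 7))**2 = (-133 + (-60 - 5*7 + 12*49**2 + 7*49**2)/(-1 + 49))**2 = (-133 + (-60 - 35 + 12*2401 + 7*2401)/48)**2 = (-133 + (-60 - 35 + 28812 + 16807)/48)**2 = (-133 + (1/48)*45524)**2 = (-133 + 11381/12)**2 = (9785/12)**2 = 95746225/144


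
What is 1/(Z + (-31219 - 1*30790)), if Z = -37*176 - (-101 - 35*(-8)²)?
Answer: -1/66180 ≈ -1.5110e-5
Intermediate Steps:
Z = -4171 (Z = -6512 - (-101 - 35*64) = -6512 - (-101 - 2240) = -6512 - 1*(-2341) = -6512 + 2341 = -4171)
1/(Z + (-31219 - 1*30790)) = 1/(-4171 + (-31219 - 1*30790)) = 1/(-4171 + (-31219 - 30790)) = 1/(-4171 - 62009) = 1/(-66180) = -1/66180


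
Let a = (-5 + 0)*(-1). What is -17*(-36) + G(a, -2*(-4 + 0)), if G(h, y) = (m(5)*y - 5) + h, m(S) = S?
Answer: 652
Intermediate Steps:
a = 5 (a = -5*(-1) = 5)
G(h, y) = -5 + h + 5*y (G(h, y) = (5*y - 5) + h = (-5 + 5*y) + h = -5 + h + 5*y)
-17*(-36) + G(a, -2*(-4 + 0)) = -17*(-36) + (-5 + 5 + 5*(-2*(-4 + 0))) = 612 + (-5 + 5 + 5*(-2*(-4))) = 612 + (-5 + 5 + 5*8) = 612 + (-5 + 5 + 40) = 612 + 40 = 652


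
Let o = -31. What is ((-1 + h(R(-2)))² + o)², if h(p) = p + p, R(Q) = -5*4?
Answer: 2722500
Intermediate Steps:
R(Q) = -20
h(p) = 2*p
((-1 + h(R(-2)))² + o)² = ((-1 + 2*(-20))² - 31)² = ((-1 - 40)² - 31)² = ((-41)² - 31)² = (1681 - 31)² = 1650² = 2722500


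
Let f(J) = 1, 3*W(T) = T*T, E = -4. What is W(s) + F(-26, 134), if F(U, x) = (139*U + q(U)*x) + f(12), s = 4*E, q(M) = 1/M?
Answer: -137780/39 ≈ -3532.8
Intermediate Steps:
s = -16 (s = 4*(-4) = -16)
W(T) = T²/3 (W(T) = (T*T)/3 = T²/3)
F(U, x) = 1 + 139*U + x/U (F(U, x) = (139*U + x/U) + 1 = 1 + 139*U + x/U)
W(s) + F(-26, 134) = (⅓)*(-16)² + (1 + 139*(-26) + 134/(-26)) = (⅓)*256 + (1 - 3614 + 134*(-1/26)) = 256/3 + (1 - 3614 - 67/13) = 256/3 - 47036/13 = -137780/39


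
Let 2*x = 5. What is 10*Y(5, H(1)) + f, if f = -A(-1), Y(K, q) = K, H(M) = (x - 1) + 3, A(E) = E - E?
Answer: 50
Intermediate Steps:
x = 5/2 (x = (½)*5 = 5/2 ≈ 2.5000)
A(E) = 0
H(M) = 9/2 (H(M) = (5/2 - 1) + 3 = 3/2 + 3 = 9/2)
f = 0 (f = -1*0 = 0)
10*Y(5, H(1)) + f = 10*5 + 0 = 50 + 0 = 50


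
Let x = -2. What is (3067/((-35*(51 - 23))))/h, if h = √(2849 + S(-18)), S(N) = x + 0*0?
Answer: -3067*√2847/2790060 ≈ -0.058653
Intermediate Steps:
S(N) = -2 (S(N) = -2 + 0*0 = -2 + 0 = -2)
h = √2847 (h = √(2849 - 2) = √2847 ≈ 53.357)
(3067/((-35*(51 - 23))))/h = (3067/((-35*(51 - 23))))/(√2847) = (3067/((-35*28)))*(√2847/2847) = (3067/(-980))*(√2847/2847) = (3067*(-1/980))*(√2847/2847) = -3067*√2847/2790060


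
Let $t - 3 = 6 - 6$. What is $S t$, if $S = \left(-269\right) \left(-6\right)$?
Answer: $4842$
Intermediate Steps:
$S = 1614$
$t = 3$ ($t = 3 + \left(6 - 6\right) = 3 + 0 = 3$)
$S t = 1614 \cdot 3 = 4842$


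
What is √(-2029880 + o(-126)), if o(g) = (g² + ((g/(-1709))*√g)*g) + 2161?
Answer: √(-5875951625083 - 81396252*I*√14)/1709 ≈ 0.036758 - 1418.4*I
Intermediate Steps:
o(g) = 2161 + g² - g^(5/2)/1709 (o(g) = (g² + ((g*(-1/1709))*√g)*g) + 2161 = (g² + ((-g/1709)*√g)*g) + 2161 = (g² + (-g^(3/2)/1709)*g) + 2161 = (g² - g^(5/2)/1709) + 2161 = 2161 + g² - g^(5/2)/1709)
√(-2029880 + o(-126)) = √(-2029880 + (2161 + (-126)² - 47628*I*√14/1709)) = √(-2029880 + (2161 + 15876 - 47628*I*√14/1709)) = √(-2029880 + (18037 - 47628*I*√14/1709)) = √(-2011843 - 47628*I*√14/1709)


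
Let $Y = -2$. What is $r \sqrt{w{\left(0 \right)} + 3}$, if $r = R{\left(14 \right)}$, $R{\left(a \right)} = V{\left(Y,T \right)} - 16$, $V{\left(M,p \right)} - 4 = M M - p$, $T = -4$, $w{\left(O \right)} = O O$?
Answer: $- 4 \sqrt{3} \approx -6.9282$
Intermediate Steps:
$w{\left(O \right)} = O^{2}$
$V{\left(M,p \right)} = 4 + M^{2} - p$ ($V{\left(M,p \right)} = 4 + \left(M M - p\right) = 4 + \left(M^{2} - p\right) = 4 + M^{2} - p$)
$R{\left(a \right)} = -4$ ($R{\left(a \right)} = \left(4 + \left(-2\right)^{2} - -4\right) - 16 = \left(4 + 4 + 4\right) - 16 = 12 - 16 = -4$)
$r = -4$
$r \sqrt{w{\left(0 \right)} + 3} = - 4 \sqrt{0^{2} + 3} = - 4 \sqrt{0 + 3} = - 4 \sqrt{3}$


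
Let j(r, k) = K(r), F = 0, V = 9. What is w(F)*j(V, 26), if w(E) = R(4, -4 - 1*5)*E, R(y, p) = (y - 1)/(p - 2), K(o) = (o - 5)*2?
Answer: 0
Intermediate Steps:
K(o) = -10 + 2*o (K(o) = (-5 + o)*2 = -10 + 2*o)
R(y, p) = (-1 + y)/(-2 + p)
j(r, k) = -10 + 2*r
w(E) = -3*E/11 (w(E) = ((-1 + 4)/(-2 + (-4 - 1*5)))*E = (3/(-2 + (-4 - 5)))*E = (3/(-2 - 9))*E = (3/(-11))*E = (-1/11*3)*E = -3*E/11)
w(F)*j(V, 26) = (-3/11*0)*(-10 + 2*9) = 0*(-10 + 18) = 0*8 = 0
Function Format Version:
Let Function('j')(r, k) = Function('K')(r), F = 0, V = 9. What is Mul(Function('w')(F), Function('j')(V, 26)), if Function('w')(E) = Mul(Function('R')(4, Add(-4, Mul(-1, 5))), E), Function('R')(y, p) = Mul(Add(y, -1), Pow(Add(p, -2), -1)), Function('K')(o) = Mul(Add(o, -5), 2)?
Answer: 0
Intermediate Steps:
Function('K')(o) = Add(-10, Mul(2, o)) (Function('K')(o) = Mul(Add(-5, o), 2) = Add(-10, Mul(2, o)))
Function('R')(y, p) = Mul(Pow(Add(-2, p), -1), Add(-1, y)) (Function('R')(y, p) = Mul(Add(-1, y), Pow(Add(-2, p), -1)) = Mul(Pow(Add(-2, p), -1), Add(-1, y)))
Function('j')(r, k) = Add(-10, Mul(2, r))
Function('w')(E) = Mul(Rational(-3, 11), E) (Function('w')(E) = Mul(Mul(Pow(Add(-2, Add(-4, Mul(-1, 5))), -1), Add(-1, 4)), E) = Mul(Mul(Pow(Add(-2, Add(-4, -5)), -1), 3), E) = Mul(Mul(Pow(Add(-2, -9), -1), 3), E) = Mul(Mul(Pow(-11, -1), 3), E) = Mul(Mul(Rational(-1, 11), 3), E) = Mul(Rational(-3, 11), E))
Mul(Function('w')(F), Function('j')(V, 26)) = Mul(Mul(Rational(-3, 11), 0), Add(-10, Mul(2, 9))) = Mul(0, Add(-10, 18)) = Mul(0, 8) = 0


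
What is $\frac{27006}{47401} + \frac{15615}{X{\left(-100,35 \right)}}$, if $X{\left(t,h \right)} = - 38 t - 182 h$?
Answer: $- \frac{134152239}{24364114} \approx -5.5061$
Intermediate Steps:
$X{\left(t,h \right)} = - 182 h - 38 t$
$\frac{27006}{47401} + \frac{15615}{X{\left(-100,35 \right)}} = \frac{27006}{47401} + \frac{15615}{\left(-182\right) 35 - -3800} = 27006 \cdot \frac{1}{47401} + \frac{15615}{-6370 + 3800} = \frac{27006}{47401} + \frac{15615}{-2570} = \frac{27006}{47401} + 15615 \left(- \frac{1}{2570}\right) = \frac{27006}{47401} - \frac{3123}{514} = - \frac{134152239}{24364114}$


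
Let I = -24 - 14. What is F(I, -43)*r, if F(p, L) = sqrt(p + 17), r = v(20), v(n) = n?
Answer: 20*I*sqrt(21) ≈ 91.651*I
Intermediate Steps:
r = 20
I = -38
F(p, L) = sqrt(17 + p)
F(I, -43)*r = sqrt(17 - 38)*20 = sqrt(-21)*20 = (I*sqrt(21))*20 = 20*I*sqrt(21)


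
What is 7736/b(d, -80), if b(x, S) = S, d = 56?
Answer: -967/10 ≈ -96.700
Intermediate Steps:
7736/b(d, -80) = 7736/(-80) = 7736*(-1/80) = -967/10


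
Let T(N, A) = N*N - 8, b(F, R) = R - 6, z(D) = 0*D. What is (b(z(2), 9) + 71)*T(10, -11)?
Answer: 6808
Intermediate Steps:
z(D) = 0
b(F, R) = -6 + R
T(N, A) = -8 + N**2 (T(N, A) = N**2 - 8 = -8 + N**2)
(b(z(2), 9) + 71)*T(10, -11) = ((-6 + 9) + 71)*(-8 + 10**2) = (3 + 71)*(-8 + 100) = 74*92 = 6808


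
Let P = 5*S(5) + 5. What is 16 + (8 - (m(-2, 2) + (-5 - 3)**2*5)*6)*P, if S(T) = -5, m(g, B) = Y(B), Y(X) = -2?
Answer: 38016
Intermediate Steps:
m(g, B) = -2
P = -20 (P = 5*(-5) + 5 = -25 + 5 = -20)
16 + (8 - (m(-2, 2) + (-5 - 3)**2*5)*6)*P = 16 + (8 - (-2 + (-5 - 3)**2*5)*6)*(-20) = 16 + (8 - (-2 + (-8)**2*5)*6)*(-20) = 16 + (8 - (-2 + 64*5)*6)*(-20) = 16 + (8 - (-2 + 320)*6)*(-20) = 16 + (8 - 318*6)*(-20) = 16 + (8 - 1*1908)*(-20) = 16 + (8 - 1908)*(-20) = 16 - 1900*(-20) = 16 + 38000 = 38016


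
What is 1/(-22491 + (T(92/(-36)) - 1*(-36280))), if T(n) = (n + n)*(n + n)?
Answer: 81/1119025 ≈ 7.2384e-5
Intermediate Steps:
T(n) = 4*n² (T(n) = (2*n)*(2*n) = 4*n²)
1/(-22491 + (T(92/(-36)) - 1*(-36280))) = 1/(-22491 + (4*(92/(-36))² - 1*(-36280))) = 1/(-22491 + (4*(92*(-1/36))² + 36280)) = 1/(-22491 + (4*(-23/9)² + 36280)) = 1/(-22491 + (4*(529/81) + 36280)) = 1/(-22491 + (2116/81 + 36280)) = 1/(-22491 + 2940796/81) = 1/(1119025/81) = 81/1119025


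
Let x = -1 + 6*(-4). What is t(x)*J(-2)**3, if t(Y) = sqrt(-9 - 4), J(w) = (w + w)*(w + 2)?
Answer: 0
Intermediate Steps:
x = -25 (x = -1 - 24 = -25)
J(w) = 2*w*(2 + w) (J(w) = (2*w)*(2 + w) = 2*w*(2 + w))
t(Y) = I*sqrt(13) (t(Y) = sqrt(-13) = I*sqrt(13))
t(x)*J(-2)**3 = (I*sqrt(13))*(2*(-2)*(2 - 2))**3 = (I*sqrt(13))*(2*(-2)*0)**3 = (I*sqrt(13))*0**3 = (I*sqrt(13))*0 = 0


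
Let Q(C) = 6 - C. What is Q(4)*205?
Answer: 410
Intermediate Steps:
Q(4)*205 = (6 - 1*4)*205 = (6 - 4)*205 = 2*205 = 410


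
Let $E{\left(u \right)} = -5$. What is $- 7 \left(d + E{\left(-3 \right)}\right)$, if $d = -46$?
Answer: $357$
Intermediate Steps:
$- 7 \left(d + E{\left(-3 \right)}\right) = - 7 \left(-46 - 5\right) = \left(-7\right) \left(-51\right) = 357$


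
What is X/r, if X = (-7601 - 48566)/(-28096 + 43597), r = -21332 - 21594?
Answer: 56167/665395926 ≈ 8.4411e-5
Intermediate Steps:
r = -42926
X = -56167/15501 ≈ -3.6234
X/r = -56167/15501/(-42926) = -56167/15501*(-1/42926) = 56167/665395926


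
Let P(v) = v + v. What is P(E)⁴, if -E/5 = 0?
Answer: 0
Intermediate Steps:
E = 0 (E = -5*0 = 0)
P(v) = 2*v
P(E)⁴ = (2*0)⁴ = 0⁴ = 0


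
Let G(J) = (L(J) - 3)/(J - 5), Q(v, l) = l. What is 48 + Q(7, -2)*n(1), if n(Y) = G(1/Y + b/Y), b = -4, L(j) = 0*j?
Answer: 189/4 ≈ 47.250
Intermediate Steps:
L(j) = 0
G(J) = -3/(-5 + J) (G(J) = (0 - 3)/(J - 5) = -3/(-5 + J))
n(Y) = -3/(-5 - 3/Y) (n(Y) = -3/(-5 + (1/Y - 4/Y)) = -3/(-5 - 3/Y))
48 + Q(7, -2)*n(1) = 48 - 6/(3 + 5*1) = 48 - 6/(3 + 5) = 48 - 6/8 = 48 - 2*3/8 = 48 - 3/4 = 189/4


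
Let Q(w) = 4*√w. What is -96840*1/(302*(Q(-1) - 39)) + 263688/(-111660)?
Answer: 12471496162/2159569535 + 193680*I/232087 ≈ 5.775 + 0.83451*I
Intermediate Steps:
-96840*1/(302*(Q(-1) - 39)) + 263688/(-111660) = -96840*1/(302*(4*√(-1) - 39)) + 263688/(-111660) = -96840*1/(302*(4*I - 39)) + 263688*(-1/111660) = -(-1888380/232087 - 193680*I/232087) - 21974/9305 = -96840*(-11778 - 1208*I)/140180548 - 21974/9305 = -24210*(-11778 - 1208*I)/35045137 - 21974/9305 = -21974/9305 - 24210*(-11778 - 1208*I)/35045137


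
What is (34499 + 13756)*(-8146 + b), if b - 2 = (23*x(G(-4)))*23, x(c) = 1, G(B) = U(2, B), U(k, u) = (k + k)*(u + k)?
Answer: -367461825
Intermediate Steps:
U(k, u) = 2*k*(k + u) (U(k, u) = (2*k)*(k + u) = 2*k*(k + u))
G(B) = 8 + 4*B (G(B) = 2*2*(2 + B) = 8 + 4*B)
b = 531 (b = 2 + (23*1)*23 = 2 + 23*23 = 2 + 529 = 531)
(34499 + 13756)*(-8146 + b) = (34499 + 13756)*(-8146 + 531) = 48255*(-7615) = -367461825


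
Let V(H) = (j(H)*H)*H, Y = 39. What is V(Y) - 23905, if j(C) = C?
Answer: 35414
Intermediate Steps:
V(H) = H**3 (V(H) = (H*H)*H = H**2*H = H**3)
V(Y) - 23905 = 39**3 - 23905 = 59319 - 23905 = 35414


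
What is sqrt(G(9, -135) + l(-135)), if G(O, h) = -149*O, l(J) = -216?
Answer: 3*I*sqrt(173) ≈ 39.459*I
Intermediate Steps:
sqrt(G(9, -135) + l(-135)) = sqrt(-149*9 - 216) = sqrt(-1341 - 216) = sqrt(-1557) = 3*I*sqrt(173)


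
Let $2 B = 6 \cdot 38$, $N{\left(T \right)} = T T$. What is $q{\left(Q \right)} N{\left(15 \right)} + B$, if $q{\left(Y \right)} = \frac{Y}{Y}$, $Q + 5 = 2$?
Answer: $339$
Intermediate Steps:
$N{\left(T \right)} = T^{2}$
$Q = -3$ ($Q = -5 + 2 = -3$)
$q{\left(Y \right)} = 1$
$B = 114$ ($B = \frac{6 \cdot 38}{2} = \frac{1}{2} \cdot 228 = 114$)
$q{\left(Q \right)} N{\left(15 \right)} + B = 1 \cdot 15^{2} + 114 = 1 \cdot 225 + 114 = 225 + 114 = 339$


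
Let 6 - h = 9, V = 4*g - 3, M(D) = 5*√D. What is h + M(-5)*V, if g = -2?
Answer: -3 - 55*I*√5 ≈ -3.0 - 122.98*I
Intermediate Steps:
V = -11 (V = 4*(-2) - 3 = -8 - 3 = -11)
h = -3 (h = 6 - 1*9 = 6 - 9 = -3)
h + M(-5)*V = -3 + (5*√(-5))*(-11) = -3 + (5*(I*√5))*(-11) = -3 + (5*I*√5)*(-11) = -3 - 55*I*√5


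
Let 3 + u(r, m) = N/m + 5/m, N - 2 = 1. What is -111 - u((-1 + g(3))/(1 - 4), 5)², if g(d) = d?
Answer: -2824/25 ≈ -112.96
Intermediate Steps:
N = 3 (N = 2 + 1 = 3)
u(r, m) = -3 + 8/m (u(r, m) = -3 + (3/m + 5/m) = -3 + 8/m)
-111 - u((-1 + g(3))/(1 - 4), 5)² = -111 - (-3 + 8/5)² = -111 - (-7/5)² = -111 - 1*49/25 = -111 - 49/25 = -2824/25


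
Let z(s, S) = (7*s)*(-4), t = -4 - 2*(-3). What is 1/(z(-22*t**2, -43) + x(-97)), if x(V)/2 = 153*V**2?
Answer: 1/2881618 ≈ 3.4703e-7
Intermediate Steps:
t = 2 (t = -4 + 6 = 2)
x(V) = 306*V**2 (x(V) = 2*(153*V**2) = 306*V**2)
z(s, S) = -28*s
1/(z(-22*t**2, -43) + x(-97)) = 1/(-(-616)*2**2 + 306*(-97)**2) = 1/(-(-616)*4 + 306*9409) = 1/(-28*(-88) + 2879154) = 1/(2464 + 2879154) = 1/2881618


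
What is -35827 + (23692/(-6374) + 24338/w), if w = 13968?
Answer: -797481602477/22258008 ≈ -35829.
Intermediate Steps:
-35827 + (23692/(-6374) + 24338/w) = -35827 + (23692/(-6374) + 24338/13968) = -35827 + (23692*(-1/6374) + 24338*(1/13968)) = -35827 + (-11846/3187 + 12169/6984) = -35827 - 43949861/22258008 = -797481602477/22258008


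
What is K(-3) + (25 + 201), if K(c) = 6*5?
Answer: 256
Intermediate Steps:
K(c) = 30
K(-3) + (25 + 201) = 30 + (25 + 201) = 30 + 226 = 256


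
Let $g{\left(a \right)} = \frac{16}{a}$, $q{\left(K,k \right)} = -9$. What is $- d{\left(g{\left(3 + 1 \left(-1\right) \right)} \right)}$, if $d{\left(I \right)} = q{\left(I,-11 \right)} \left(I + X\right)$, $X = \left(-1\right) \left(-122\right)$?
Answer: $1170$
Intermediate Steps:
$X = 122$
$d{\left(I \right)} = -1098 - 9 I$ ($d{\left(I \right)} = - 9 \left(I + 122\right) = - 9 \left(122 + I\right) = -1098 - 9 I$)
$- d{\left(g{\left(3 + 1 \left(-1\right) \right)} \right)} = - (-1098 - 9 \frac{16}{3 + 1 \left(-1\right)}) = - (-1098 - 9 \frac{16}{3 - 1}) = - (-1098 - 9 \cdot \frac{16}{2}) = - (-1098 - 9 \cdot 16 \cdot \frac{1}{2}) = - (-1098 - 72) = \left(-1\right) \left(-1170\right) = 1170$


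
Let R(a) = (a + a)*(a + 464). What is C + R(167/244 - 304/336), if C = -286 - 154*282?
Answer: -576546716735/13127688 ≈ -43918.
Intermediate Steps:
C = -43714 (C = -286 - 43428 = -43714)
R(a) = 2*a*(464 + a) (R(a) = (2*a)*(464 + a) = 2*a*(464 + a))
C + R(167/244 - 304/336) = -43714 + 2*(167/244 - 304/336)*(464 + (167/244 - 304/336)) = -43714 + 2*(167*(1/244) - 304*1/336)*(464 + (167*(1/244) - 304*1/336)) = -43714 + 2*(167/244 - 19/21)*(464 + (167/244 - 19/21)) = -43714 + 2*(-1129/5124)*(464 - 1129/5124) = -43714 + 2*(-1129/5124)*(2376407/5124) = -43714 - 2682963503/13127688 = -576546716735/13127688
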